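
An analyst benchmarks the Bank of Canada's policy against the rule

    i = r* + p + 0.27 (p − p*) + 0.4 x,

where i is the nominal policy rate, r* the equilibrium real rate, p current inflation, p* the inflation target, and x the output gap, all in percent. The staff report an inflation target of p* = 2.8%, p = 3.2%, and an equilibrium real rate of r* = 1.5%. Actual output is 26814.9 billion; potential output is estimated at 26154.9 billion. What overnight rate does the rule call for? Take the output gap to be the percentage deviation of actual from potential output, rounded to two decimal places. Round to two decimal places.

5.82%

Output gap = 100 × (26814.9 − 26154.9) / 26154.9 = 2.52%.
i = 1.50 + 3.20 + 0.27 × (3.20 − 2.80) + 0.4 × 2.52
   = 1.50 + 3.2 + 0.108 + 1.008 = 5.82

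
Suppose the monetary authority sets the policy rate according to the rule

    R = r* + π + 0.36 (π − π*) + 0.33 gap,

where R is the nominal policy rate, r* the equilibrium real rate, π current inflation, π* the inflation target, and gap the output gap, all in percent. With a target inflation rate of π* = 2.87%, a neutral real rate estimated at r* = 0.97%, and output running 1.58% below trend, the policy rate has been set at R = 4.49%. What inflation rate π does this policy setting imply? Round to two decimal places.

Output 1.58% below potential → gap = -1.58.
Collecting π: R = r* + (1 + 0.36) π − 0.36 π* + 0.33 gap
1.36 π = 4.49 − 0.97 + 0.36 × 2.87 − 0.33 × (-1.58) = 5.0746
π = 5.0746 / 1.36 = 3.73

3.73%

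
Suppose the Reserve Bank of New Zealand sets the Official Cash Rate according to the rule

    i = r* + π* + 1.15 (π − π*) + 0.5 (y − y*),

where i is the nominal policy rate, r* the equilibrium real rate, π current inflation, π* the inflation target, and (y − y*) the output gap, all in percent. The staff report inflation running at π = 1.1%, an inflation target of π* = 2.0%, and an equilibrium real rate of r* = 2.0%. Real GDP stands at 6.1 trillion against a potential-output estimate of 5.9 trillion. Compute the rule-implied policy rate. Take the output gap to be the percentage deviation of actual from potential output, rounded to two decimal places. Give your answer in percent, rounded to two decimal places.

Output gap = 100 × (6.1 − 5.9) / 5.9 = 3.39%.
i = 2.00 + 2.00 + 1.15 × (1.10 − 2.00) + 0.5 × 3.39
   = 2.00 + 2 − 1.035 + 1.695 = 4.66

4.66%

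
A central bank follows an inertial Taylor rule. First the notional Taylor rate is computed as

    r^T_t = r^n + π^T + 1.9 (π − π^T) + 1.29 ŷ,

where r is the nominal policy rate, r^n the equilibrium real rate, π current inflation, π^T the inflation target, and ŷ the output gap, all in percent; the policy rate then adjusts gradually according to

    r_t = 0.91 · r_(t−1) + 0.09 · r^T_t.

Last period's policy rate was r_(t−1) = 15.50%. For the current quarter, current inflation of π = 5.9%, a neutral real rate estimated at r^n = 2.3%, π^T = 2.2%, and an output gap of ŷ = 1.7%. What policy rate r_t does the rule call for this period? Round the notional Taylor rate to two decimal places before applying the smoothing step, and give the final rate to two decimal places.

r^T_t = 2.3 + 2.2 + 1.9 × (5.9 − 2.2) + 1.29 × 1.7
   = 2.3 + 2.2 + 7.03 + 2.193 = 13.72
r_t = 0.91 × 15.50 + 0.09 × 13.72 = 14.105 + 1.2348 = 15.34

15.34%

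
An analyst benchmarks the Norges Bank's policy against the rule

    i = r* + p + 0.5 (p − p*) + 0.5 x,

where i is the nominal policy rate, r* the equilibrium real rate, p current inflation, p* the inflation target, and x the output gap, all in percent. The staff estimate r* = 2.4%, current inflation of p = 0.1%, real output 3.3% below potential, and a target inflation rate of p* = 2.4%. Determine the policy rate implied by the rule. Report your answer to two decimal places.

-0.30%

Output 3.3% below potential → x = -3.3.
i = 2.4 + 0.1 + 0.5 × (0.1 − 2.4) + 0.5 × (-3.3)
   = 2.4 + 0.1 − 1.15 − 1.65 = -0.30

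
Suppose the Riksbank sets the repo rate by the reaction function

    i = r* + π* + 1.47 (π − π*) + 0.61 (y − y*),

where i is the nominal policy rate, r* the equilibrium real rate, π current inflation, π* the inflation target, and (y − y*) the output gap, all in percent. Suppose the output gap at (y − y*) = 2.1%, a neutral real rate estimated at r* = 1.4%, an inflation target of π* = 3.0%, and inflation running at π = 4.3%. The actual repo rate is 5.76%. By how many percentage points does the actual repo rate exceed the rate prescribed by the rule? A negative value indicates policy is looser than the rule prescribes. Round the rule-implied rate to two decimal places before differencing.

-1.83 pp

i = 1.4 + 3.0 + 1.47 × (4.3 − 3.0) + 0.61 × 2.1
   = 1.4 + 3 + 1.911 + 1.281 = 7.59
Deviation = 5.76 − 7.59 = -1.83 pp.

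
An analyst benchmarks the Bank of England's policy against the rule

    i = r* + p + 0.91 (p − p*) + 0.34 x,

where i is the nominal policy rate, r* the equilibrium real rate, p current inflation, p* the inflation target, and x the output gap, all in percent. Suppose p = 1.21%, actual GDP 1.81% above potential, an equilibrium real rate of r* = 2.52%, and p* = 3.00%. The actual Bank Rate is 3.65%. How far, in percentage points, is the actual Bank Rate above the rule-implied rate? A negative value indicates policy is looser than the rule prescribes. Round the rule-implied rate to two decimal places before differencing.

0.93 pp

Output 1.81% above potential → x = 1.81.
i = 2.52 + 1.21 + 0.91 × (1.21 − 3.00) + 0.34 × 1.81
   = 2.52 + 1.21 − 1.6289 + 0.6154 = 2.72
Deviation = 3.65 − 2.72 = 0.93 pp.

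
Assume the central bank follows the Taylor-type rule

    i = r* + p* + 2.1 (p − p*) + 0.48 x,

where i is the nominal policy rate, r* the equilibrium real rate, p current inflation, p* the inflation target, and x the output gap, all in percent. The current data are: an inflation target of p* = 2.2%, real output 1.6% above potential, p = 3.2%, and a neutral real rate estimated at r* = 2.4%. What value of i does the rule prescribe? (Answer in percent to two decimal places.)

7.47%

Output 1.6% above potential → x = 1.6.
i = 2.4 + 2.2 + 2.1 × (3.2 − 2.2) + 0.48 × 1.6
   = 2.4 + 2.2 + 2.1 + 0.768 = 7.47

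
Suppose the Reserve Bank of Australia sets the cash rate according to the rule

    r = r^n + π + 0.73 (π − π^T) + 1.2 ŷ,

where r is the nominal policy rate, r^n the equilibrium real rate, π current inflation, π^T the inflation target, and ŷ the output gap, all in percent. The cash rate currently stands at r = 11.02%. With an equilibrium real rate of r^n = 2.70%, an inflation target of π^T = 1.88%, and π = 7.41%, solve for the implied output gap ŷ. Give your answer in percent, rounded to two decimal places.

-2.61%

1.2 ŷ = 11.02 − 2.70 − 7.41 − 0.73 × (7.41 − 1.88) = -3.1269
ŷ = -3.1269 / 1.2 = -2.61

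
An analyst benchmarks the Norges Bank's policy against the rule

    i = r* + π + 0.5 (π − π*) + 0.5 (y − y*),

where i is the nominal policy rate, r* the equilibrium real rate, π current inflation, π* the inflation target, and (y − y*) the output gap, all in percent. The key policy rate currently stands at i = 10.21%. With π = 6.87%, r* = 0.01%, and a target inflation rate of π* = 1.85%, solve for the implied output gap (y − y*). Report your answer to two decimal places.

0.5 (y − y*) = 10.21 − 0.01 − 6.87 − 0.5 × (6.87 − 1.85) = 0.82
(y − y*) = 0.82 / 0.5 = 1.64

1.64%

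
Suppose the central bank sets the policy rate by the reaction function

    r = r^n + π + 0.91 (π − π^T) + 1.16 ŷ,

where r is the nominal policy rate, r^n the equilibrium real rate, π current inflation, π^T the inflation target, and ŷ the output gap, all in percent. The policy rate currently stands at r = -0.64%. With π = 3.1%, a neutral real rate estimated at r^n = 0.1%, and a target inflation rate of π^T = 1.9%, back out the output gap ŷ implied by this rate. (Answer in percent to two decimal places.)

1.16 ŷ = -0.64 − 0.1 − 3.1 − 0.91 × (3.1 − 1.9) = -4.932
ŷ = -4.932 / 1.16 = -4.25

-4.25%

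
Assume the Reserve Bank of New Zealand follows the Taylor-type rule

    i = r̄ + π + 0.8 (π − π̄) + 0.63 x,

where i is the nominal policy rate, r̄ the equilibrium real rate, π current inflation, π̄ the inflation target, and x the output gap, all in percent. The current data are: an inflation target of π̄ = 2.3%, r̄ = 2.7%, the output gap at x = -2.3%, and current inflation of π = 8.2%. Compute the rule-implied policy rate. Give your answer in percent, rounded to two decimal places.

14.17%

i = 2.7 + 8.2 + 0.8 × (8.2 − 2.3) + 0.63 × (-2.3)
   = 2.7 + 8.2 + 4.72 − 1.449 = 14.17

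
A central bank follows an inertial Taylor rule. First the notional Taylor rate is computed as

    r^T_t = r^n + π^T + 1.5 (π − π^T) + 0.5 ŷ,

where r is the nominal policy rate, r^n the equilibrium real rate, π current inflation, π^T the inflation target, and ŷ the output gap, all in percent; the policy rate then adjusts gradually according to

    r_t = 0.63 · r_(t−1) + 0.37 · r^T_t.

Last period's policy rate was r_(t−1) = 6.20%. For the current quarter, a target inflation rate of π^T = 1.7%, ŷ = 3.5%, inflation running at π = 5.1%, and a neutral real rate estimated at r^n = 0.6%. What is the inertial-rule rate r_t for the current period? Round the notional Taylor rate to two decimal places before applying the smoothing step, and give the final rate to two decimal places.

r^T_t = 0.6 + 1.7 + 1.5 × (5.1 − 1.7) + 0.5 × 3.5
   = 0.6 + 1.7 + 5.1 + 1.75 = 9.15
r_t = 0.63 × 6.20 + 0.37 × 9.15 = 3.906 + 3.3855 = 7.29

7.29%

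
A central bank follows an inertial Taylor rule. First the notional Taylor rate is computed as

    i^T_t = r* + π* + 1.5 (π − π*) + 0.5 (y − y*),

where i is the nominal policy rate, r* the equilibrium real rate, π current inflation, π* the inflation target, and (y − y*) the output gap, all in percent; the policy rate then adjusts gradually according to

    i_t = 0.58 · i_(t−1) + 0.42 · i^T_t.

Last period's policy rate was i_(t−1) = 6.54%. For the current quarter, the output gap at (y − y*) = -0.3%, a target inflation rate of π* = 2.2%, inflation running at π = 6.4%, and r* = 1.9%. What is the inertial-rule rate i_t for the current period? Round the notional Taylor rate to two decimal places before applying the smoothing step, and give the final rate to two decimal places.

8.10%

i^T_t = 1.9 + 2.2 + 1.5 × (6.4 − 2.2) + 0.5 × (-0.3)
   = 1.9 + 2.2 + 6.3 − 0.15 = 10.25
i_t = 0.58 × 6.54 + 0.42 × 10.25 = 3.7932 + 4.305 = 8.10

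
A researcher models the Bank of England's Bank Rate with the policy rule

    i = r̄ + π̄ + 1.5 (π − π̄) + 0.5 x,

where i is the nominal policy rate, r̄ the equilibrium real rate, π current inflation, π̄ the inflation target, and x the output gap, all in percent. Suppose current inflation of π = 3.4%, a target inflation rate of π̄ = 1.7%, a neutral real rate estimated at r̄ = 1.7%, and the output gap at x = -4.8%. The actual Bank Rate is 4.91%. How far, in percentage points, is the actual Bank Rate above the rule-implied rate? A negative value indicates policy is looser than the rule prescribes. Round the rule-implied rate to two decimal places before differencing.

i = 1.7 + 1.7 + 1.5 × (3.4 − 1.7) + 0.5 × (-4.8)
   = 1.7 + 1.7 + 2.55 − 2.4 = 3.55
Deviation = 4.91 − 3.55 = 1.36 pp.

1.36 pp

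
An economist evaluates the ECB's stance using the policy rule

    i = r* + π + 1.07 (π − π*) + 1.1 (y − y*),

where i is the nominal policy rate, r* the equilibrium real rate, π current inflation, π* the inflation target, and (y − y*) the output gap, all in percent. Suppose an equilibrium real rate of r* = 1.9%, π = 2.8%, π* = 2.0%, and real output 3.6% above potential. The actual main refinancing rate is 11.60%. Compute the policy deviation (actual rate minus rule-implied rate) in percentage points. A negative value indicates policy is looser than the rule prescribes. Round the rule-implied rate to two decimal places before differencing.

2.08 pp

Output 3.6% above potential → (y − y*) = 3.6.
i = 1.9 + 2.8 + 1.07 × (2.8 − 2.0) + 1.1 × 3.6
   = 1.9 + 2.8 + 0.856 + 3.96 = 9.52
Deviation = 11.60 − 9.52 = 2.08 pp.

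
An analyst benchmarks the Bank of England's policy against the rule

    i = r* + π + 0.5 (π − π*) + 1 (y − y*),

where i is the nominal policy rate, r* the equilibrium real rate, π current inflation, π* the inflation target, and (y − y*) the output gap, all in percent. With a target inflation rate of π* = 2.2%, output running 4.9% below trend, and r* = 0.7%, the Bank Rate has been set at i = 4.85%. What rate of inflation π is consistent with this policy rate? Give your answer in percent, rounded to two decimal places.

6.77%

Output 4.9% below potential → (y − y*) = -4.9.
Collecting π: i = r* + (1 + 0.5) π − 0.5 π* + 1 (y − y*)
1.5 π = 4.85 − 0.7 + 0.5 × 2.2 − 1 × (-4.9) = 10.15
π = 10.15 / 1.5 = 6.77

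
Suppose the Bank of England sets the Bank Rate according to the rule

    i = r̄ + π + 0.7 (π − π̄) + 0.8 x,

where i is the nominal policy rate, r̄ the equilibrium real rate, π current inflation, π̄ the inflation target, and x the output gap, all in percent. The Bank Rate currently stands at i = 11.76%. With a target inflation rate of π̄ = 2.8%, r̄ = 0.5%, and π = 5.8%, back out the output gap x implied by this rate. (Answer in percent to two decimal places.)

4.20%

0.8 x = 11.76 − 0.5 − 5.8 − 0.7 × (5.8 − 2.8) = 3.36
x = 3.36 / 0.8 = 4.20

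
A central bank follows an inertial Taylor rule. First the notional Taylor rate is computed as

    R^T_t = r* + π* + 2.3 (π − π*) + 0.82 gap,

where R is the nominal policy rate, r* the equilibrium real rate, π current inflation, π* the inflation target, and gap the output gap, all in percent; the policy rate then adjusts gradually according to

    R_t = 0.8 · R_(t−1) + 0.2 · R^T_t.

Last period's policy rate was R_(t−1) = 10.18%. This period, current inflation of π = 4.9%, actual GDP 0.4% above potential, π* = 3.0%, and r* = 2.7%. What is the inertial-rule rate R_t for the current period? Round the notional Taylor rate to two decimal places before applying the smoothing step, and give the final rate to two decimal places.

Output 0.4% above potential → gap = 0.4.
R^T_t = 2.7 + 3.0 + 2.3 × (4.9 − 3.0) + 0.82 × 0.4
   = 2.7 + 3 + 4.37 + 0.328 = 10.40
R_t = 0.8 × 10.18 + 0.2 × 10.40 = 8.144 + 2.08 = 10.22

10.22%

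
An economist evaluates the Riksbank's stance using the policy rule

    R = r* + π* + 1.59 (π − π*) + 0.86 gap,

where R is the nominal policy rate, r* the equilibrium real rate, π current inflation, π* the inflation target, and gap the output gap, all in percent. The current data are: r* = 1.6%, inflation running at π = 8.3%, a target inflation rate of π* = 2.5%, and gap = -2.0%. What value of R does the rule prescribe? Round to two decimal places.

R = 1.6 + 2.5 + 1.59 × (8.3 − 2.5) + 0.86 × (-2.0)
   = 1.6 + 2.5 + 9.222 − 1.72 = 11.60

11.60%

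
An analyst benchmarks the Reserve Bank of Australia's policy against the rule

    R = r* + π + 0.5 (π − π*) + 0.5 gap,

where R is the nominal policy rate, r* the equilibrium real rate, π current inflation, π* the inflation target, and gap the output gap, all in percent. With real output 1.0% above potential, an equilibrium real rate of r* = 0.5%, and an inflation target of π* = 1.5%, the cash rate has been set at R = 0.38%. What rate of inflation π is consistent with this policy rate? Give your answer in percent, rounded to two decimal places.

0.09%

Output 1.0% above potential → gap = 1.0.
Collecting π: R = r* + (1 + 0.5) π − 0.5 π* + 0.5 gap
1.5 π = 0.38 − 0.5 + 0.5 × 1.5 − 0.5 × 1.0 = 0.13
π = 0.13 / 1.5 = 0.09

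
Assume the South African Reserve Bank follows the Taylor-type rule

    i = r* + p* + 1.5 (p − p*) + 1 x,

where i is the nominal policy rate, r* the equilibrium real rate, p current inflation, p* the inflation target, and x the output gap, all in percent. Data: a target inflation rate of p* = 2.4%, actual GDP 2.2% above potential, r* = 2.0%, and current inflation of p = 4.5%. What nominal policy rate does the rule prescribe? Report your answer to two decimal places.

Output 2.2% above potential → x = 2.2.
i = 2.0 + 2.4 + 1.5 × (4.5 − 2.4) + 1 × 2.2
   = 2.0 + 2.4 + 3.15 + 2.2 = 9.75

9.75%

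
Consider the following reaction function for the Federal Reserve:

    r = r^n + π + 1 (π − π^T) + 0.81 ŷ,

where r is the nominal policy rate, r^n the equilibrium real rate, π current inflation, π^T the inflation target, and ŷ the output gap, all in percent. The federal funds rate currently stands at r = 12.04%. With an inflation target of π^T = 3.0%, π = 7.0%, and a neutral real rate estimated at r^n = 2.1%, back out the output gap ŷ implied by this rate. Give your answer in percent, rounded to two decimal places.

0.81 ŷ = 12.04 − 2.1 − 7.0 − 1 × (7.0 − 3.0) = -1.06
ŷ = -1.06 / 0.81 = -1.31

-1.31%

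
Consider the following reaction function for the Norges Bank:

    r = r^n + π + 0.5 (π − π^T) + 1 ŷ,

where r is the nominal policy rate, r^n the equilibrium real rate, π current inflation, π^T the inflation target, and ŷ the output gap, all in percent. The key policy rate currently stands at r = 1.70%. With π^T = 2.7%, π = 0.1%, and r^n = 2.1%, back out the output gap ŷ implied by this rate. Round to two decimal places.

0.80%

1 ŷ = 1.70 − 2.1 − 0.1 − 0.5 × (0.1 − 2.7) = 0.8
ŷ = 0.8 / 1 = 0.80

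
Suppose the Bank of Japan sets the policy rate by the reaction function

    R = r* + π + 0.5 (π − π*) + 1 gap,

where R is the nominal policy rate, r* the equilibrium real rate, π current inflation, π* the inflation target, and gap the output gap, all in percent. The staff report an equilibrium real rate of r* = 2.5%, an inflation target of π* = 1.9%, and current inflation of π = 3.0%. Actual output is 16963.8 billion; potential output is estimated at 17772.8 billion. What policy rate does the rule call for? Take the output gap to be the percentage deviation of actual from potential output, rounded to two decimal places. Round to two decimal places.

1.50%

Output gap = 100 × (16963.8 − 17772.8) / 17772.8 = -4.55%.
R = 2.50 + 3.00 + 0.5 × (3.00 − 1.90) + 1 × (-4.55)
   = 2.50 + 3 + 0.55 − 4.55 = 1.50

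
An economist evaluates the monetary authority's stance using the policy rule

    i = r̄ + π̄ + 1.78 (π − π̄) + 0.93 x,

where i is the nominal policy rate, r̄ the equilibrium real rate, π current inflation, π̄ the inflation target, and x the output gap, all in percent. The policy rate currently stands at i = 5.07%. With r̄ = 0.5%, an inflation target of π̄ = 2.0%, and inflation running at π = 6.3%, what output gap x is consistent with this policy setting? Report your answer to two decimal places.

0.93 x = 5.07 − 0.5 − 2.0 − 1.78 × (6.3 − 2.0) = -5.084
x = -5.084 / 0.93 = -5.47

-5.47%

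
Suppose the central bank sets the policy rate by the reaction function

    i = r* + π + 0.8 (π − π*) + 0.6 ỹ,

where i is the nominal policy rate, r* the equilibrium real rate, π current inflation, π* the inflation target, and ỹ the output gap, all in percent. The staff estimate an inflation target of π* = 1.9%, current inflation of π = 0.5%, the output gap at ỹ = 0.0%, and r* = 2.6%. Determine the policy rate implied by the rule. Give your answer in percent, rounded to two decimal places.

i = 2.6 + 0.5 + 0.8 × (0.5 − 1.9) + 0.6 × 0.0
   = 2.6 + 0.5 − 1.12 + 0 = 1.98

1.98%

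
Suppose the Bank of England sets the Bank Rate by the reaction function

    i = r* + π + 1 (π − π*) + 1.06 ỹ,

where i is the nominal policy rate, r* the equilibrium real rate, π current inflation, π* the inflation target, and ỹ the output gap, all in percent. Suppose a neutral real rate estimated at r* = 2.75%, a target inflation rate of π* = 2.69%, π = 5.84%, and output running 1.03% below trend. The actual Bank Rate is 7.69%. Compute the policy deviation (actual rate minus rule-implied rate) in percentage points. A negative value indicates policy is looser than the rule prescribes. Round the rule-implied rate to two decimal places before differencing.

Output 1.03% below potential → ỹ = -1.03.
i = 2.75 + 5.84 + 1 × (5.84 − 2.69) + 1.06 × (-1.03)
   = 2.75 + 5.84 + 3.15 − 1.0918 = 10.65
Deviation = 7.69 − 10.65 = -2.96 pp.

-2.96 pp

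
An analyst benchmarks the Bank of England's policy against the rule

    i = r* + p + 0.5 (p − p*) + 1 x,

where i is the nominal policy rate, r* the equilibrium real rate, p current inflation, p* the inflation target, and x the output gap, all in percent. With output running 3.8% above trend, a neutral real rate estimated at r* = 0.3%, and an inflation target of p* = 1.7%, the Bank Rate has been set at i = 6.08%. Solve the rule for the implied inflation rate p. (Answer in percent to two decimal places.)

1.89%

Output 3.8% above potential → x = 3.8.
Collecting p: i = r* + (1 + 0.5) p − 0.5 p* + 1 x
1.5 p = 6.08 − 0.3 + 0.5 × 1.7 − 1 × 3.8 = 2.83
p = 2.83 / 1.5 = 1.89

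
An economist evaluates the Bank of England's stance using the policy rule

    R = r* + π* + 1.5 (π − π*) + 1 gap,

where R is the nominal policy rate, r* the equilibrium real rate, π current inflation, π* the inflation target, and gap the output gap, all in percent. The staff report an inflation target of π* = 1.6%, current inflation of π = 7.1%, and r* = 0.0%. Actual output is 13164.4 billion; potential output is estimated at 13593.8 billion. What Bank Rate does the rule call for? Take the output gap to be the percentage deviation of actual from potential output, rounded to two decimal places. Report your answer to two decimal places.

Output gap = 100 × (13164.4 − 13593.8) / 13593.8 = -3.16%.
R = 0.00 + 1.60 + 1.5 × (7.10 − 1.60) + 1 × (-3.16)
   = 0.00 + 1.6 + 8.25 − 3.16 = 6.69

6.69%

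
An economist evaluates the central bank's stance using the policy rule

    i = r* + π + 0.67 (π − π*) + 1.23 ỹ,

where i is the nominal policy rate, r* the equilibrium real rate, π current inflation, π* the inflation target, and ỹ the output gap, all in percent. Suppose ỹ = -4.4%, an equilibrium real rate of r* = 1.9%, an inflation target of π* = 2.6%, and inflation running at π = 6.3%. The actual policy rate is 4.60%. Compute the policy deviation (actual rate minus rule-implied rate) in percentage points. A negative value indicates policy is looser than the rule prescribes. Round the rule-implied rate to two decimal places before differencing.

-0.67 pp

i = 1.9 + 6.3 + 0.67 × (6.3 − 2.6) + 1.23 × (-4.4)
   = 1.9 + 6.3 + 2.479 − 5.412 = 5.27
Deviation = 4.60 − 5.27 = -0.67 pp.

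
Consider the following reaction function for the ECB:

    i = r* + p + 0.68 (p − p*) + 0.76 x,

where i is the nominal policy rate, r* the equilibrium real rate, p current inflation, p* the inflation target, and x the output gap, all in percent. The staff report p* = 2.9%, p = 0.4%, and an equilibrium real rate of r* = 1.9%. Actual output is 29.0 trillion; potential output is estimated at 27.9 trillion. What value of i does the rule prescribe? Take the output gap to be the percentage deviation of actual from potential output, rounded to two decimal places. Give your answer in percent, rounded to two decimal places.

3.59%

Output gap = 100 × (29.0 − 27.9) / 27.9 = 3.94%.
i = 1.90 + 0.40 + 0.68 × (0.40 − 2.90) + 0.76 × 3.94
   = 1.90 + 0.4 − 1.7 + 2.9944 = 3.59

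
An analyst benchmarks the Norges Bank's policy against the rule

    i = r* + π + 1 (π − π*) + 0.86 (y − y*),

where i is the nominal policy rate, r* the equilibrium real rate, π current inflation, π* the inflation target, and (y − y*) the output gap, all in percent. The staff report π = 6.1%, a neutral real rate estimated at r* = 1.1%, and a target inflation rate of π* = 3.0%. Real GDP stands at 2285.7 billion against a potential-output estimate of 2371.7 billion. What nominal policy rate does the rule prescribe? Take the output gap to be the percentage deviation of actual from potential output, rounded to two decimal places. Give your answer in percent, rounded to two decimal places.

Output gap = 100 × (2285.7 − 2371.7) / 2371.7 = -3.63%.
i = 1.10 + 6.10 + 1 × (6.10 − 3.00) + 0.86 × (-3.63)
   = 1.10 + 6.1 + 3.1 − 3.1218 = 7.18

7.18%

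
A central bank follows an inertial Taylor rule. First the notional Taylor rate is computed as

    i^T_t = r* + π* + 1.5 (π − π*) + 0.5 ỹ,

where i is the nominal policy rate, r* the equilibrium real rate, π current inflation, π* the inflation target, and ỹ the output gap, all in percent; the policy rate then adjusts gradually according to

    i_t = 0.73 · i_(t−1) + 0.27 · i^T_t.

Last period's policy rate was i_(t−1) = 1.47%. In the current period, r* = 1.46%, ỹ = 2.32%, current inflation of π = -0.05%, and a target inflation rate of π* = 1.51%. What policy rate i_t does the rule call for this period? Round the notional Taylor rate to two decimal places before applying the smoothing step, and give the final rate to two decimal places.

1.56%

i^T_t = 1.46 + 1.51 + 1.5 × (-0.05 − 1.51) + 0.5 × 2.32
   = 1.46 + 1.51 − 2.34 + 1.16 = 1.79
i_t = 0.73 × 1.47 + 0.27 × 1.79 = 1.0731 + 0.4833 = 1.56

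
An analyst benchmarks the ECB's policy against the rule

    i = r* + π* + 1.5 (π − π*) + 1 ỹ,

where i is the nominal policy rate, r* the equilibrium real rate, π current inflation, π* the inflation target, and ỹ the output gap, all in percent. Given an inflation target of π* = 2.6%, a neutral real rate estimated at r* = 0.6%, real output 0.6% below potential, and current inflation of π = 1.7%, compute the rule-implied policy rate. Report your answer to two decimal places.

Output 0.6% below potential → ỹ = -0.6.
i = 0.6 + 2.6 + 1.5 × (1.7 − 2.6) + 1 × (-0.6)
   = 0.6 + 2.6 − 1.35 − 0.6 = 1.25

1.25%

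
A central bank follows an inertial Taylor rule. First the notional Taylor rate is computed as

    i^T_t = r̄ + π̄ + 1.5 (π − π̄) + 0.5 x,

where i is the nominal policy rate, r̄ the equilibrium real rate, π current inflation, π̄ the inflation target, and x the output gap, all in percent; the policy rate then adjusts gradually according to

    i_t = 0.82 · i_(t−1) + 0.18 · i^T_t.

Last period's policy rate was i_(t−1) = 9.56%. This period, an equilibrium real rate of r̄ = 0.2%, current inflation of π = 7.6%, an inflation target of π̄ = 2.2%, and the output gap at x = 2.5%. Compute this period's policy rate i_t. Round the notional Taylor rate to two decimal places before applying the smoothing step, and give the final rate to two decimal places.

9.95%

i^T_t = 0.2 + 2.2 + 1.5 × (7.6 − 2.2) + 0.5 × 2.5
   = 0.2 + 2.2 + 8.1 + 1.25 = 11.75
i_t = 0.82 × 9.56 + 0.18 × 11.75 = 7.8392 + 2.115 = 9.95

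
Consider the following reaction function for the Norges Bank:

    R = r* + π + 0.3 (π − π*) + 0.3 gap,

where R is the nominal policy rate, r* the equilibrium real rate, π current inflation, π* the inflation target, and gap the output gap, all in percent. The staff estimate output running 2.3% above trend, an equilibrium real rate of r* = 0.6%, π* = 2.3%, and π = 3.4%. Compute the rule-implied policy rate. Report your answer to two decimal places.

Output 2.3% above potential → gap = 2.3.
R = 0.6 + 3.4 + 0.3 × (3.4 − 2.3) + 0.3 × 2.3
   = 0.6 + 3.4 + 0.33 + 0.69 = 5.02

5.02%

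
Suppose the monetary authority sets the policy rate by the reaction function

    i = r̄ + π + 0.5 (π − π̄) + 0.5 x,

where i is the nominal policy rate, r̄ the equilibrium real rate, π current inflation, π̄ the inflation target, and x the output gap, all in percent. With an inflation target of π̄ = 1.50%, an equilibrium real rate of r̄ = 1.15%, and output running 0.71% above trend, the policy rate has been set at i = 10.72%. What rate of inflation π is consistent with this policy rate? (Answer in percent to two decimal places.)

Output 0.71% above potential → x = 0.71.
Collecting π: i = r̄ + (1 + 0.5) π − 0.5 π̄ + 0.5 x
1.5 π = 10.72 − 1.15 + 0.5 × 1.50 − 0.5 × 0.71 = 9.965
π = 9.965 / 1.5 = 6.64

6.64%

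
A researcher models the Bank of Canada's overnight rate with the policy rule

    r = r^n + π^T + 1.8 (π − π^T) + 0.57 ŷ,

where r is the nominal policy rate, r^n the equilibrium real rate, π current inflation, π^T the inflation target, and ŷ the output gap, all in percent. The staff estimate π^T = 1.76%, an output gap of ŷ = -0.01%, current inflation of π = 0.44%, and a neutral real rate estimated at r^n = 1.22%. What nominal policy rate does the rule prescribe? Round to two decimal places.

0.60%

r = 1.22 + 1.76 + 1.8 × (0.44 − 1.76) + 0.57 × (-0.01)
   = 1.22 + 1.76 − 2.376 − 0.0057 = 0.60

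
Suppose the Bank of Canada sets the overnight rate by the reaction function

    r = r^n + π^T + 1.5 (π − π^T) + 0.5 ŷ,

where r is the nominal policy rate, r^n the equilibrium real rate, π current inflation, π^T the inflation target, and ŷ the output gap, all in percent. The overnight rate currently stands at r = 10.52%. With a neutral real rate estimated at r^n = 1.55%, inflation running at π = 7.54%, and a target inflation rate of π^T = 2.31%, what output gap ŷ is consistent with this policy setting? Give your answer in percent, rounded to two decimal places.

0.5 ŷ = 10.52 − 1.55 − 2.31 − 1.5 × (7.54 − 2.31) = -1.185
ŷ = -1.185 / 0.5 = -2.37

-2.37%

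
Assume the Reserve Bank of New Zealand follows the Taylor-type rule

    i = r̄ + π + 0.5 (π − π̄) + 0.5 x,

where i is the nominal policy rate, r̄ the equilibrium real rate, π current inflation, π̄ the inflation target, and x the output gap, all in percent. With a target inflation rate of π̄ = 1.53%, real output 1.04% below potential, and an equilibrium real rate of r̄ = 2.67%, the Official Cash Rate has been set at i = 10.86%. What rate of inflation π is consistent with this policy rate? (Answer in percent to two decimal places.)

6.32%

Output 1.04% below potential → x = -1.04.
Collecting π: i = r̄ + (1 + 0.5) π − 0.5 π̄ + 0.5 x
1.5 π = 10.86 − 2.67 + 0.5 × 1.53 − 0.5 × (-1.04) = 9.475
π = 9.475 / 1.5 = 6.32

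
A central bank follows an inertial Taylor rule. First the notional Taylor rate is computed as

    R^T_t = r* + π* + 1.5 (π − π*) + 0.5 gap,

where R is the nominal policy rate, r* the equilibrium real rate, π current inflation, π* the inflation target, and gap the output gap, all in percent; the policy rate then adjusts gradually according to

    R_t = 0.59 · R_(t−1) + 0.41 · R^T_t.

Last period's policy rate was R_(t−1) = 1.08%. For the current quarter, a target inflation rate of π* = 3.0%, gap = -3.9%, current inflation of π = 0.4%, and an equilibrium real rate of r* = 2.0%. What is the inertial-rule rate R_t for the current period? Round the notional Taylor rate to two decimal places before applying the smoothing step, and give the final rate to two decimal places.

0.29%

R^T_t = 2.0 + 3.0 + 1.5 × (0.4 − 3.0) + 0.5 × (-3.9)
   = 2.0 + 3 − 3.9 − 1.95 = -0.85
R_t = 0.59 × 1.08 + 0.41 × (-0.85) = 0.6372 − 0.3485 = 0.29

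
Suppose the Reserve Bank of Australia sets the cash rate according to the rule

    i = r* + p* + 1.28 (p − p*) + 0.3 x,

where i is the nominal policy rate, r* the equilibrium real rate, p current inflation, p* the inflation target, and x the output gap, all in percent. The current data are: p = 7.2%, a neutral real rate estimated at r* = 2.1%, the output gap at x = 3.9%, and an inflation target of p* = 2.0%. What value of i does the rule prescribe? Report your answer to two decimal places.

11.93%

i = 2.1 + 2.0 + 1.28 × (7.2 − 2.0) + 0.3 × 3.9
   = 2.1 + 2 + 6.656 + 1.17 = 11.93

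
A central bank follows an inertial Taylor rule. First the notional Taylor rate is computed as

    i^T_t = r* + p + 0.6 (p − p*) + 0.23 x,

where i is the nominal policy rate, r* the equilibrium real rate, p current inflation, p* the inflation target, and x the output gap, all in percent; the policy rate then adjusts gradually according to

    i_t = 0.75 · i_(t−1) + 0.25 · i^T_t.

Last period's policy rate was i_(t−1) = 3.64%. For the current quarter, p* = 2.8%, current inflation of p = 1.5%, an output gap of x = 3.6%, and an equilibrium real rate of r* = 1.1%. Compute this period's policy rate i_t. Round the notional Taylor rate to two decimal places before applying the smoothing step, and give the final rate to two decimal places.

3.39%

i^T_t = 1.1 + 1.5 + 0.6 × (1.5 − 2.8) + 0.23 × 3.6
   = 1.1 + 1.5 − 0.78 + 0.828 = 2.65
i_t = 0.75 × 3.64 + 0.25 × 2.65 = 2.73 + 0.6625 = 3.39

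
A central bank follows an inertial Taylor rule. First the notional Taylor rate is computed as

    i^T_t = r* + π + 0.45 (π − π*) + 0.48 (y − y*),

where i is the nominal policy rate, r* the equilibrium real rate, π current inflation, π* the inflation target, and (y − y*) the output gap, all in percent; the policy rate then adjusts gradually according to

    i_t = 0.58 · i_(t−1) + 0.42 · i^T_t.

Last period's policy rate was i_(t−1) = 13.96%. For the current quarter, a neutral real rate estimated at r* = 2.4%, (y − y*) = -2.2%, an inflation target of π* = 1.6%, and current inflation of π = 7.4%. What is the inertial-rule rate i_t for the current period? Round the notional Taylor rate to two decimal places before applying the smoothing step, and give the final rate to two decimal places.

12.86%

i^T_t = 2.4 + 7.4 + 0.45 × (7.4 − 1.6) + 0.48 × (-2.2)
   = 2.4 + 7.4 + 2.61 − 1.056 = 11.35
i_t = 0.58 × 13.96 + 0.42 × 11.35 = 8.0968 + 4.767 = 12.86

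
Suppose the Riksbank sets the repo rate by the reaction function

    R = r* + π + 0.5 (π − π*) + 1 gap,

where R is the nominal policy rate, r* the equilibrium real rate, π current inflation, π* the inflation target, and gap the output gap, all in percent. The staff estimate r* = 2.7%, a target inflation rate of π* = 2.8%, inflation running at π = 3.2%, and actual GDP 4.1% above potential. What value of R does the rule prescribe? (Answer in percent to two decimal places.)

Output 4.1% above potential → gap = 4.1.
R = 2.7 + 3.2 + 0.5 × (3.2 − 2.8) + 1 × 4.1
   = 2.7 + 3.2 + 0.2 + 4.1 = 10.20

10.20%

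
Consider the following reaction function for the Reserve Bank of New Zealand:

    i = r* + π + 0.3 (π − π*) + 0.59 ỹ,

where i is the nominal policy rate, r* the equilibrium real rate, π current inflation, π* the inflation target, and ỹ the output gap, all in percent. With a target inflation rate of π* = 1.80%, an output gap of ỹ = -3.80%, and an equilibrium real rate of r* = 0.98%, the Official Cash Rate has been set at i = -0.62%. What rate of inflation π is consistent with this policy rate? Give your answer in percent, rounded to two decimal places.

Collecting π: i = r* + (1 + 0.3) π − 0.3 π* + 0.59 ỹ
1.3 π = -0.62 − 0.98 + 0.3 × 1.80 − 0.59 × (-3.80) = 1.182
π = 1.182 / 1.3 = 0.91

0.91%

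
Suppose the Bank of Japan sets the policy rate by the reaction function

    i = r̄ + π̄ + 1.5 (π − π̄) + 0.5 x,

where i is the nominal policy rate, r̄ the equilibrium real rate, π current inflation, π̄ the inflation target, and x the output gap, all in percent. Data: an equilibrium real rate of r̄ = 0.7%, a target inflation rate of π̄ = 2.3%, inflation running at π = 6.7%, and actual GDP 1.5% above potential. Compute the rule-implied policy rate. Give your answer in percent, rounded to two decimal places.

10.35%

Output 1.5% above potential → x = 1.5.
i = 0.7 + 2.3 + 1.5 × (6.7 − 2.3) + 0.5 × 1.5
   = 0.7 + 2.3 + 6.6 + 0.75 = 10.35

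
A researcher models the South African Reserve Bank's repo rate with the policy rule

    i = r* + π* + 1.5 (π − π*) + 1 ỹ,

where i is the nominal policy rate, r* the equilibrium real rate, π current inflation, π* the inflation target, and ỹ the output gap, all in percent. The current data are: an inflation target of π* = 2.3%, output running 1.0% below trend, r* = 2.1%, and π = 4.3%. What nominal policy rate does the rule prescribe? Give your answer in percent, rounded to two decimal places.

6.40%

Output 1.0% below potential → ỹ = -1.0.
i = 2.1 + 2.3 + 1.5 × (4.3 − 2.3) + 1 × (-1.0)
   = 2.1 + 2.3 + 3 − 1 = 6.40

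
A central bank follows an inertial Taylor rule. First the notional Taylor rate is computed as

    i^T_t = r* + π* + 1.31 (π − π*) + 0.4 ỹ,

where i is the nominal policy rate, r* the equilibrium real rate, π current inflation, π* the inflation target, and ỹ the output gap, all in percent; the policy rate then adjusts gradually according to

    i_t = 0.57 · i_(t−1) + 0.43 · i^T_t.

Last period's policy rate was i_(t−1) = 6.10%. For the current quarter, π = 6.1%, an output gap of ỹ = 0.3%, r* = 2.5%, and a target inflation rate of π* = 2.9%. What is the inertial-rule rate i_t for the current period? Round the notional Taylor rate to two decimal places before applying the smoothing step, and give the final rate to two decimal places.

7.65%

i^T_t = 2.5 + 2.9 + 1.31 × (6.1 − 2.9) + 0.4 × 0.3
   = 2.5 + 2.9 + 4.192 + 0.12 = 9.71
i_t = 0.57 × 6.10 + 0.43 × 9.71 = 3.477 + 4.1753 = 7.65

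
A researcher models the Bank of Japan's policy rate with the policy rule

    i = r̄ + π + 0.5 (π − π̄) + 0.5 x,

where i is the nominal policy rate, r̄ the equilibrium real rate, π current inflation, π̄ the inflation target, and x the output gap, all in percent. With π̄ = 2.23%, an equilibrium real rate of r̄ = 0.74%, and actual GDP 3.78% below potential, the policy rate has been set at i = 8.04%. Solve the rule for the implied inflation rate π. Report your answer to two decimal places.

Output 3.78% below potential → x = -3.78.
Collecting π: i = r̄ + (1 + 0.5) π − 0.5 π̄ + 0.5 x
1.5 π = 8.04 − 0.74 + 0.5 × 2.23 − 0.5 × (-3.78) = 10.305
π = 10.305 / 1.5 = 6.87

6.87%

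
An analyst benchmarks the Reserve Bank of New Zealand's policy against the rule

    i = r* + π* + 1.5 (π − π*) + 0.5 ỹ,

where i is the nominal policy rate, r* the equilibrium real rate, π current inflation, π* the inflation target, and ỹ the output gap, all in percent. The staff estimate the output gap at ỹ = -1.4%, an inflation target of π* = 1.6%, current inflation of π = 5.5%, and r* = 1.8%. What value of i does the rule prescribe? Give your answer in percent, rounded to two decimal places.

8.55%

i = 1.8 + 1.6 + 1.5 × (5.5 − 1.6) + 0.5 × (-1.4)
   = 1.8 + 1.6 + 5.85 − 0.7 = 8.55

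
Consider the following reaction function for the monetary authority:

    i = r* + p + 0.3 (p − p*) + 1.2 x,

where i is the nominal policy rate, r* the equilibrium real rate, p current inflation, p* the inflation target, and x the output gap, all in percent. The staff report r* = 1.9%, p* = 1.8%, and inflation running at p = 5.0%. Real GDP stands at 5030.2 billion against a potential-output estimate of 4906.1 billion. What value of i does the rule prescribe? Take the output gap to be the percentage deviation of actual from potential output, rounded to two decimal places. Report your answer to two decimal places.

10.90%

Output gap = 100 × (5030.2 − 4906.1) / 4906.1 = 2.53%.
i = 1.90 + 5.00 + 0.3 × (5.00 − 1.80) + 1.2 × 2.53
   = 1.90 + 5 + 0.96 + 3.036 = 10.90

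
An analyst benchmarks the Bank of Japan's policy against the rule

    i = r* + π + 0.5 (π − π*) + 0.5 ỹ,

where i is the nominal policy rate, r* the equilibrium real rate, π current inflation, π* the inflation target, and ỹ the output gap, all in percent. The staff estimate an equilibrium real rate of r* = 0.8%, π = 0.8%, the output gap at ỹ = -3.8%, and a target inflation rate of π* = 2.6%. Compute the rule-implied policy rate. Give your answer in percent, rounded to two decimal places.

-1.20%

i = 0.8 + 0.8 + 0.5 × (0.8 − 2.6) + 0.5 × (-3.8)
   = 0.8 + 0.8 − 0.9 − 1.9 = -1.20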